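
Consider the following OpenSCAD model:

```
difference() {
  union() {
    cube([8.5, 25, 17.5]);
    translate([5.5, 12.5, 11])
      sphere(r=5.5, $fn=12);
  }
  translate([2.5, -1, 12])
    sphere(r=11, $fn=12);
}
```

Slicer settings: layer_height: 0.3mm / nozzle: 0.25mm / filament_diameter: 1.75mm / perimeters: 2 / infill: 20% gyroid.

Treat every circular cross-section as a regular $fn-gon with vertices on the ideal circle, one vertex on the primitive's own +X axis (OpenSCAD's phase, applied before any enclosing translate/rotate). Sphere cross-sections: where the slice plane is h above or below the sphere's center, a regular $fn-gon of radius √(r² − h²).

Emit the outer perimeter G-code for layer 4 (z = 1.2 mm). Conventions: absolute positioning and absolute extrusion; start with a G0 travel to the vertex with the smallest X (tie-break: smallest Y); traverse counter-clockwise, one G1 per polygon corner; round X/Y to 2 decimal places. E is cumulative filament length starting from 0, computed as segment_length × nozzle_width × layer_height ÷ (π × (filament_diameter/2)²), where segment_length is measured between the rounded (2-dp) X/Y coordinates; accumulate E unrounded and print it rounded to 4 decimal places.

At z = 1.2 mm: the cube (footprint 8.5×25) is included at this height; the sphere at (5.5, 12.5) does not reach this height (|z−center|=9.800 > r=5.5); Combining (union): only the 8.5×25 cube is present, so the union is just that shape — 1 connected region; the r=11 sphere at (2.5, -1) slices to a regular 12-gon of circumradius 2.088 (√(r²−h²) with h=10.8 from center); After the difference (first − rest): starting from that combined region, the r=11 sphere at (2.5, -1) partially overlaps it — only the 2.63 mm² overlap (of its 13.08 mm²) is removed, clipping the outline — 1 connected region. The outline is a single polygon with 11 vertices. Extrusion per mm of travel: 0.25 × 0.3 / (π × 0.875²) = 0.031181. Accumulating E over each segment gives final E = 2.1133.

G0 X0.00 Y0.00 Z1.20
G1 X0.68 Y0.00 E0.0212
G1 X0.69 Y0.04 E0.0225
G1 X1.46 Y0.81 E0.0564
G1 X2.50 Y1.09 E0.0900
G1 X3.54 Y0.81 E0.1236
G1 X4.31 Y0.04 E0.1576
G1 X4.32 Y0.00 E0.1589
G1 X8.50 Y0.00 E0.2892
G1 X8.50 Y25.00 E1.0687
G1 X0.00 Y25.00 E1.3338
G1 X0.00 Y0.00 E2.1133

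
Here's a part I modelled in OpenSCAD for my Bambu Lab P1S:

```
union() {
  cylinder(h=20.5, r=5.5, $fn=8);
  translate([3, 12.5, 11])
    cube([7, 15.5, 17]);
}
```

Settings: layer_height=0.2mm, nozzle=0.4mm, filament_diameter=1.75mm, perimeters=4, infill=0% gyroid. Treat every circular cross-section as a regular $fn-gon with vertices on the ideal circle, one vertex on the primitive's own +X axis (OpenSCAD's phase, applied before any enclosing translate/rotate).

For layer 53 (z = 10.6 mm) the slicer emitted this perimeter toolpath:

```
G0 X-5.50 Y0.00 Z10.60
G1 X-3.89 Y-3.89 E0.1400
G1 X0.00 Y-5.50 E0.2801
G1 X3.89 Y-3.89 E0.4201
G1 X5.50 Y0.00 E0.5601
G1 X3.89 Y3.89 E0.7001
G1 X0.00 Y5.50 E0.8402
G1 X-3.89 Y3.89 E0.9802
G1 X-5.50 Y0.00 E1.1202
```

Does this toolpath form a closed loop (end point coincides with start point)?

Start point (G0): (-5.50, 0.00). End point (last G1): the path returns to the start — closed.

yes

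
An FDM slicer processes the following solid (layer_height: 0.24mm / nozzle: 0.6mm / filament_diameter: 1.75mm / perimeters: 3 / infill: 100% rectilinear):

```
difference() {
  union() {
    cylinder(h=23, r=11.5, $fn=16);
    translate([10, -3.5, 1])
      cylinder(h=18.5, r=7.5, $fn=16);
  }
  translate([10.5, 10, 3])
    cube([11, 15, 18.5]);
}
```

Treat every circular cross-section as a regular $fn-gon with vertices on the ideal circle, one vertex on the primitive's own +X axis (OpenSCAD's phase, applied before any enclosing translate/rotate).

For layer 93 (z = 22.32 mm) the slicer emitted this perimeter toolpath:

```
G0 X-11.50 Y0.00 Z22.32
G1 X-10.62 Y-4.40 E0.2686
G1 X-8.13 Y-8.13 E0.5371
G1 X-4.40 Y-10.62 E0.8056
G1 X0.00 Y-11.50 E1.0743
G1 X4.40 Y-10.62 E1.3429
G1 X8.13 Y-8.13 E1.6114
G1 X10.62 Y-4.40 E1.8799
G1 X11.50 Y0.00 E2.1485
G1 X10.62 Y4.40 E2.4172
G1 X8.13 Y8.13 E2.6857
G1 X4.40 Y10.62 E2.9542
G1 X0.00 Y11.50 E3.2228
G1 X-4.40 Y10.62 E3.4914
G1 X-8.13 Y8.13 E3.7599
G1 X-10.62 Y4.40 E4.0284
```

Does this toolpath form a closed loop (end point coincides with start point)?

Start point (G0): (-11.50, 0.00). End point (last G1): the path does not return to the start — open.

no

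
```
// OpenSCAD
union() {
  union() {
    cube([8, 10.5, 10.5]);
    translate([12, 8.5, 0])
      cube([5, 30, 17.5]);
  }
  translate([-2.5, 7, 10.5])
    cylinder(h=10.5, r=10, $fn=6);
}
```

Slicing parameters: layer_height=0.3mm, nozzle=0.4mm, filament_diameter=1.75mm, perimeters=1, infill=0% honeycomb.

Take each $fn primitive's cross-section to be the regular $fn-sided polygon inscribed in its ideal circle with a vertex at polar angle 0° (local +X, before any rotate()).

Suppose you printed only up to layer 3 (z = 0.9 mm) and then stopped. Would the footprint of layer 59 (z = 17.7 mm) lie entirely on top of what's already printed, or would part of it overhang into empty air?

Compare the two slices. At z = 0.9: the 8×10.5 cube contributes its full rectangle (area 84.00 mm²); the cube at (12, 8.5) is present — its section is the full 5×30 rectangle (area 150.00 mm²); Taking the union: the 2 present regions are separate (no shared area or edge), so areas and boundary lengths simply add and each stays a separate island — area = 234.00 mm²; the cylinder at (-2.5, 7) does not reach this height (z outside [10.5, 21]); Combining (union): only the result so far is present, so the union is just that shape — area = 234.00 mm². At z = 17.7: the cube does not reach this height (z outside [0, 10.5]); the cube at (12, 8.5) is not intersected at this z (z outside [0, 17.5]); Merging all regions: nothing is present at this height; the r=10 cylinder at (-2.5, 7) gives a regular 6-gon of circumradius 10 (constant along its height) (area = (6/2)·10.000²·sin(360°/6) = 259.81 mm²); Merging all regions: only the r=10 cylinder at (-2.5, 7) is present, so the union is just that shape — area = 259.81 mm². Checking containment: at z = 17.7 the cross-section extends beyond the z = 0.9 cross-section by about 198.74 mm².

part overhangs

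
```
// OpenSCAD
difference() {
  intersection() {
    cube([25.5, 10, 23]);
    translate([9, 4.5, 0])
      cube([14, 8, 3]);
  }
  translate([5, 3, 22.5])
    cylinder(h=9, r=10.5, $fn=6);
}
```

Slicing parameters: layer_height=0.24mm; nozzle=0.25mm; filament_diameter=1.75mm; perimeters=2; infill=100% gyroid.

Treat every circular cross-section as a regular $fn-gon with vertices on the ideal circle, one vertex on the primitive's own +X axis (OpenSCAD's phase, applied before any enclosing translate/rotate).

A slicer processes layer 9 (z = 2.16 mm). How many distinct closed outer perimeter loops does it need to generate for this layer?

1

At z = 2.16 mm: the cube is present — its section is the full 25.5×10 rectangle; the cube at (9, 4.5) (footprint 14×8) is included at this height; Taking the intersection: the 14×8 cube at (9, 4.5) partially overlaps the 25.5×10 cube; clipping to the common part keeps 77.00 mm² — 1 connected region; the cylinder at (5, 3) is not intersected at this z (z outside [22.5, 31.5]); After the difference (first − rest): none of the subtracted shapes is present at this height, so that combined region is unchanged — 1 connected region. The result has 1 disconnected region.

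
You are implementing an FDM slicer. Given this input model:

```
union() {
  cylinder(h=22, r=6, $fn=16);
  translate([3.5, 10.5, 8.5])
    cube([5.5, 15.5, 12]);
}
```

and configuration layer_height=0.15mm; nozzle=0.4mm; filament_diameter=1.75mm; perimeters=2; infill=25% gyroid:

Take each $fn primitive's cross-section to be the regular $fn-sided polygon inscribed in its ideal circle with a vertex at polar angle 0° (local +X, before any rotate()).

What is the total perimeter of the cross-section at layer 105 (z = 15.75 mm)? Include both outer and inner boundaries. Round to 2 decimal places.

At z = 15.75 mm: the r=6 cylinder gives a regular 16-gon of circumradius 6 (constant along its height) (perimeter = 2·16·6.000·sin(180°/16) = 37.46 mm); the cube at (3.5, 10.5) (footprint 5.5×15.5) is included at this height (perimeter 42.00 mm); Taking the union: the 2 present regions are separate (no shared area or edge), so areas and boundary lengths simply add and each stays a separate island — boundary = 79.46 mm. Overall, the cross-section has 2 separate islands. Total boundary length (outer) = 79.46 mm.

79.46 mm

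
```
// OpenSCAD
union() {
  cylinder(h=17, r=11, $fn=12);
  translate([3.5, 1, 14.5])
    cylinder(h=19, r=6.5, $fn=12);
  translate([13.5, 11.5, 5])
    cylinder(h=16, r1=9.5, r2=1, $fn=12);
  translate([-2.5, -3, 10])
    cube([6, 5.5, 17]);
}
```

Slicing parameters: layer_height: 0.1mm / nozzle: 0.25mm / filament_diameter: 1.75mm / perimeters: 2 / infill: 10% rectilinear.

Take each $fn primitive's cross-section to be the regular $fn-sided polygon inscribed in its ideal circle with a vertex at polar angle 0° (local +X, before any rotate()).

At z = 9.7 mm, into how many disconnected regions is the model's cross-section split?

At z = 9.7 mm: the cylinder: section is a regular 12-gon, circumradius r=11; the cylinder at (3.5, 1) does not reach this height (z outside [14.5, 33.5]); the cone at (13.5, 11.5) (r1=9.5→r2=1) has section circumradius 7.003 here — a regular 12-gon; the cube at (-2.5, -3) is absent (z outside [10, 27]); Taking the union: the 2 present regions are separate (no shared area or edge), so areas and boundary lengths simply add and each stays a separate island — 2 connected regions. The result has 2 disconnected regions.

2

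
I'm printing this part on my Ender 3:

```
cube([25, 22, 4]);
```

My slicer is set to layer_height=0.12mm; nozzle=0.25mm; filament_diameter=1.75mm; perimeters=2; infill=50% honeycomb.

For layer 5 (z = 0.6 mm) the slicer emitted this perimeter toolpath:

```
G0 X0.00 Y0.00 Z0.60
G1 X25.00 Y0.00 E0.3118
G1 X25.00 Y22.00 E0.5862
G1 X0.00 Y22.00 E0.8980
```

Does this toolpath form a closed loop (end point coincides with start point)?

no

Start point (G0): (0.00, 0.00). End point (last G1): the path does not return to the start — open.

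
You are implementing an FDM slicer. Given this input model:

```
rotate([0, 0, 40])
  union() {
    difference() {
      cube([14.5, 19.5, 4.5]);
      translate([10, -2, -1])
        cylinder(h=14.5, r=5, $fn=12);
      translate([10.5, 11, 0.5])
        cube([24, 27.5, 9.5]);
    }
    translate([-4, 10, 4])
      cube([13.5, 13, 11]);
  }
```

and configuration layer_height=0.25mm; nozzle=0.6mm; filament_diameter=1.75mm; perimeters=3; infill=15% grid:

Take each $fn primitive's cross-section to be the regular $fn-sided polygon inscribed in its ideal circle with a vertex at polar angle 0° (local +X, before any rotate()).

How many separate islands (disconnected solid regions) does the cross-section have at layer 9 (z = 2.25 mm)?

At z = 2.25 mm: the cube is present — its section is the full 14.5×19.5 rectangle; the cylinder at (10, -2): section is a regular 12-gon, circumradius r=5; the 24×27.5 cube at (10.5, 11) contributes its full rectangle; After the difference (first − rest): starting from the 14.5×19.5 cube, the r=5 cylinder at (10, -2) partially overlaps it — only the 18.57 mm² overlap (of its 75.00 mm²) is removed, clipping the outline; the 24×27.5 cube at (10.5, 11) partially overlaps it — only the 34.00 mm² overlap (of its 660.00 mm²) is removed, clipping the outline — 1 connected region; the cube at (-4, 10) is absent (z outside [4, 15]); Merging all regions: only that combined region is present, so the union is just that shape — 1 connected region; (whole slice rotated 40° about Z — lengths, areas and connectivity unchanged). Overall, the cross-section is a single solid region. Island count = 1.

1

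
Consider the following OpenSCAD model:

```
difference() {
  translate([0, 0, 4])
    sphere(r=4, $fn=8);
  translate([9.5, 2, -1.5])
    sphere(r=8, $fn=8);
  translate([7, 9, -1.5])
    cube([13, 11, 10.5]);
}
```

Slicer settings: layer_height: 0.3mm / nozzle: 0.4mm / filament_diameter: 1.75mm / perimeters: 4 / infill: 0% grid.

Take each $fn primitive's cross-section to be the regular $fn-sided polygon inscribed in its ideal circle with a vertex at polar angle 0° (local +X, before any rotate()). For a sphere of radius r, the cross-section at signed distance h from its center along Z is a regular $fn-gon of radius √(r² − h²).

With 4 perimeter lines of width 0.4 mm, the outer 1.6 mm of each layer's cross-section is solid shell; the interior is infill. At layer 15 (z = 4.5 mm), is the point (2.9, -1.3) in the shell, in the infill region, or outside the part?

shell

At z = 4.5 mm: the r=4 sphere slices to a regular 8-gon of circumradius 3.969 (√(r²−h²) with h=0.5 from center); the sphere at (9.5, 2): section is a regular 8-gon, circumradius = √(r²−h²) = √(8²−6²) = 5.292; the cube at (7, 9) is present — its section is the full 13×11 rectangle; Subtracting the remaining from the first: starting from the r=4 sphere, the r=8 sphere at (9.5, 2) misses the remaining region (no effect); the 13×11 cube at (7, 9) misses the remaining region (no effect) — 1 connected region. Overall, the cross-section is a single solid region. The nearest boundary edge runs (3.97, 0.00)→(2.81, -2.81); distance from the point to it = 0.49 mm. The point is inside the cross-section, 0.49 mm from the nearest boundary — within the 1.6 mm shell band (4 × 0.4).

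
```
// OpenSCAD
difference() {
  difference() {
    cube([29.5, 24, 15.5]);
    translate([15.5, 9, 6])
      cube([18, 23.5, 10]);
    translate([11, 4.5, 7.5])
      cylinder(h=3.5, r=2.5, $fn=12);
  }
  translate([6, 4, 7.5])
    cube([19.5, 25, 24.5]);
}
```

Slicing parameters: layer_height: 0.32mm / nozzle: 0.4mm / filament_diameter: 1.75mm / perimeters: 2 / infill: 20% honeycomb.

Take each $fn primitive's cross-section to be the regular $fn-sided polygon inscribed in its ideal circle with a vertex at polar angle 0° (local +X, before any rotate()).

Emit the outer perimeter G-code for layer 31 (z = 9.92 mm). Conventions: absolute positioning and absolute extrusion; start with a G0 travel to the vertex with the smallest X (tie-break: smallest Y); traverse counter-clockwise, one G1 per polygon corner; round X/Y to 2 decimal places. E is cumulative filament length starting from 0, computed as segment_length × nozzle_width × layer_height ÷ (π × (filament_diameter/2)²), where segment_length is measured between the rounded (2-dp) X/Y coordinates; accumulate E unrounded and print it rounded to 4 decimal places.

G0 X0.00 Y0.00 Z9.92
G1 X29.50 Y0.00 E1.5699
G1 X29.50 Y9.00 E2.0488
G1 X25.50 Y9.00 E2.2617
G1 X25.50 Y4.00 E2.5278
G1 X13.37 Y4.00 E3.1733
G1 X13.17 Y3.25 E3.2146
G1 X12.25 Y2.33 E3.2838
G1 X11.00 Y2.00 E3.3526
G1 X9.75 Y2.33 E3.4214
G1 X8.83 Y3.25 E3.4907
G1 X8.63 Y4.00 E3.5320
G1 X6.00 Y4.00 E3.6719
G1 X6.00 Y24.00 E4.7363
G1 X0.00 Y24.00 E5.0556
G1 X0.00 Y0.00 E6.3327

At z = 9.92 mm: the 29.5×24 cube contributes its full rectangle; the cube at (15.5, 9) (footprint 18×23.5) is included at this height; the r=2.5 cylinder at (11, 4.5) contributes a regular 12-gon of circumradius 2.5; Subtracting the remaining from the first: starting from the 29.5×24 cube, the 18×23.5 cube at (15.5, 9) partially overlaps it — only the 210.00 mm² overlap (of its 423.00 mm²) is removed, clipping the outline; the r=2.5 cylinder at (11, 4.5) lies wholly inside it (removes its full 18.75 mm² and its 15.53 mm outline becomes a hole wall) — 1 connected region with 1 hole; the cube at (6, 4) is present — its section is the full 19.5×25 rectangle; After the difference (first − rest): starting from that combined region, the 19.5×25 cube at (6, 4) partially overlaps it — only the 228.19 mm² overlap (of its 487.50 mm²) is removed, clipping the outline — 1 connected region. The outline is a single polygon with 15 vertices. Extrusion per mm of travel: 0.4 × 0.32 / (π × 0.875²) = 0.053216. Accumulating E over each segment gives final E = 6.3327.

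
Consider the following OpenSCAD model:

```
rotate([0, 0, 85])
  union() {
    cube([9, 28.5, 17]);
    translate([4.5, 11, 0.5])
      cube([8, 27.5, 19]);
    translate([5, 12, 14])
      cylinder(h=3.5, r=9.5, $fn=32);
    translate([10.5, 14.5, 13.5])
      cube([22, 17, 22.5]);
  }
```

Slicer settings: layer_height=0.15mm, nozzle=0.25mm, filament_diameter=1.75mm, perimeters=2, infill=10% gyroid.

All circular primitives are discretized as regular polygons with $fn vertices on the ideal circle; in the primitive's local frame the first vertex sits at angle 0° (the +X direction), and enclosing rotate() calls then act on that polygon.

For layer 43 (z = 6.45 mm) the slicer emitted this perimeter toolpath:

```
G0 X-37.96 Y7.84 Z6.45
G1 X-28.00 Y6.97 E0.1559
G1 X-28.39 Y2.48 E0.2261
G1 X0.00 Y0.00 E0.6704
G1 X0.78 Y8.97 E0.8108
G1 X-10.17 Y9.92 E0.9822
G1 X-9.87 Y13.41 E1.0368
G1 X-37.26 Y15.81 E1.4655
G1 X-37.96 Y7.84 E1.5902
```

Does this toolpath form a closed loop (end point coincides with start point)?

Start point (G0): (-37.96, 7.84). End point (last G1): the path returns to the start — closed.

yes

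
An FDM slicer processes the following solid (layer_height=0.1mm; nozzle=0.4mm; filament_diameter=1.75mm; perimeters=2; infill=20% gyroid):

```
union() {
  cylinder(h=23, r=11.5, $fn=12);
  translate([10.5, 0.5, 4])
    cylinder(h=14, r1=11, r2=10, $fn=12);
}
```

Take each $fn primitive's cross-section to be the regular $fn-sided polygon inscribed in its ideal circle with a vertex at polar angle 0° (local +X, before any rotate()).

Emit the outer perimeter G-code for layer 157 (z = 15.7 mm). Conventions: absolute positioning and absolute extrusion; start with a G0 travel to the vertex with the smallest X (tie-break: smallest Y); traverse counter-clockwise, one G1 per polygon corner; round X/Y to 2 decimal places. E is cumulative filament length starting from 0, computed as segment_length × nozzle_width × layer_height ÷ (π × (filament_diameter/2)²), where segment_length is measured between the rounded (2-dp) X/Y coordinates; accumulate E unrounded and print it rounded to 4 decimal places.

At z = 15.7 mm: the r=11.5 cylinder gives a regular 12-gon of circumradius 11.5 (constant along its height); the cone at (10.5, 0.5): at t=0.836 of its height the radius interpolates to r₁+(r₂−r₁)t = 10.164, giving a regular 12-gon of that circumradius; Taking the union: the regions partially overlap (shared area 138.34 mm²), so overlapping operands fuse into one piece — 1 connected region. The outline is a single polygon with 18 vertices. Extrusion per mm of travel: 0.4 × 0.1 / (π × 0.875²) = 0.016630. Accumulating E over each segment gives final E = 1.4910.

G0 X-11.50 Y0.00 Z15.70
G1 X-9.96 Y-5.75 E0.0990
G1 X-5.75 Y-9.96 E0.1980
G1 X0.00 Y-11.50 E0.2970
G1 X5.75 Y-9.96 E0.3960
G1 X6.99 Y-8.72 E0.4252
G1 X10.50 Y-9.66 E0.4856
G1 X15.58 Y-8.30 E0.5730
G1 X19.30 Y-4.58 E0.6605
G1 X20.66 Y0.50 E0.7480
G1 X19.30 Y5.58 E0.8354
G1 X15.58 Y9.30 E0.9229
G1 X10.50 Y10.66 E1.0104
G1 X6.20 Y9.51 E1.0844
G1 X5.75 Y9.96 E1.0950
G1 X0.00 Y11.50 E1.1940
G1 X-5.75 Y9.96 E1.2930
G1 X-9.96 Y5.75 E1.3920
G1 X-11.50 Y0.00 E1.4910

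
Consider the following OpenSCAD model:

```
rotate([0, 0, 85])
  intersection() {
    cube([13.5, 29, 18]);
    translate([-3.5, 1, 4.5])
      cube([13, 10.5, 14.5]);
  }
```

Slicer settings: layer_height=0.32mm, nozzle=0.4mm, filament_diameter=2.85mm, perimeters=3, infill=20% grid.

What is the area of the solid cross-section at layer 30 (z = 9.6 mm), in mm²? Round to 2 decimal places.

At z = 9.6 mm: the cube is present — its section is the full 13.5×29 rectangle (area 391.50 mm²); the cube at (-3.5, 1) (footprint 13×10.5) is included at this height (area 136.50 mm²); Keeping only the common overlap: the 13×10.5 cube at (-3.5, 1) partially overlaps the 13.5×29 cube; clipping to the common part keeps 99.75 mm² — area = 99.75 mm²; (whole slice rotated 85° about Z — lengths, areas and connectivity unchanged). Overall, the cross-section is a single solid region. Net area = 99.75 mm².

99.75 mm²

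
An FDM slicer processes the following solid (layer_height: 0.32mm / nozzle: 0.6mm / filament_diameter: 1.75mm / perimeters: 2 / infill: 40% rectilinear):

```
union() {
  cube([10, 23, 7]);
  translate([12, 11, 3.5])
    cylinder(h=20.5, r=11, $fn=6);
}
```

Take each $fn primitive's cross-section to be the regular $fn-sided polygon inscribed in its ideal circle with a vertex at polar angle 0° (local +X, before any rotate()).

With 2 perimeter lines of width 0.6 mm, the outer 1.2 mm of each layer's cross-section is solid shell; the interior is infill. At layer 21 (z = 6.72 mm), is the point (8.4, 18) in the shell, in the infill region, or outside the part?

At z = 6.72 mm: the 10×23 cube contributes its full rectangle; the r=11 cylinder at (12, 11) contributes a regular 6-gon of circumradius 11; Taking the union: the regions partially overlap (shared area 119.08 mm²), so overlapping operands fuse into one piece — 1 connected region. Overall, the cross-section is a single solid region. The nearest boundary edge runs (10.00, 23.00)→(10.00, 20.53); distance from the point to it = 2.99 mm. The point is inside the cross-section and 2.99 mm from the nearest boundary — more than the 1.2 mm shell width (2 × 0.6), so it's in the infill interior.

infill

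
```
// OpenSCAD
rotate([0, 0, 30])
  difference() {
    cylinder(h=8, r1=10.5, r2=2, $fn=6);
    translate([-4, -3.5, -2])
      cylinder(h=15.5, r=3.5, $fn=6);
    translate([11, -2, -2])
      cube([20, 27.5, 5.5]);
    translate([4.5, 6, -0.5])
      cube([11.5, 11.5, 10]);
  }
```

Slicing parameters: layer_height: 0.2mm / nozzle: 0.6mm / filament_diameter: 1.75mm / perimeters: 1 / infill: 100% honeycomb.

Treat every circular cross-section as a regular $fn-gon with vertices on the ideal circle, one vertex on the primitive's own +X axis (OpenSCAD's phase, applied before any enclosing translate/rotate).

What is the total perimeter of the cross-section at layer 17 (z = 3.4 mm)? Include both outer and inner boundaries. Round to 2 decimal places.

At z = 3.4 mm: the cone (r1=10.5→r2=2) has section circumradius 6.888 here — a regular 6-gon (perimeter = 2·6·6.888·sin(180°/6) = 41.32 mm); the r=3.5 cylinder at (-4, -3.5) gives a regular 6-gon of circumradius 3.5 (constant along its height) (perimeter = 2·6·3.500·sin(180°/6) = 21.00 mm); the cube at (11, -2) is present — its section is the full 20×27.5 rectangle (perimeter 95.00 mm); the 11.5×11.5 cube at (4.5, 6) contributes its full rectangle (perimeter 46.00 mm); After the difference (first − rest): starting from the cone, the r=3.5 cylinder at (-4, -3.5) partially overlaps it — only the 20.17 mm² overlap (of its 31.83 mm²) is removed, clipping the outline; the 20×27.5 cube at (11, -2) misses the remaining region (no effect); the 11.5×11.5 cube at (4.5, 6) misses the remaining region (no effect) — boundary = 45.04 mm; (whole slice rotated 30° about Z — lengths, areas and connectivity unchanged). Overall, the cross-section is a single solid region. Total boundary length (outer) = 45.04 mm.

45.04 mm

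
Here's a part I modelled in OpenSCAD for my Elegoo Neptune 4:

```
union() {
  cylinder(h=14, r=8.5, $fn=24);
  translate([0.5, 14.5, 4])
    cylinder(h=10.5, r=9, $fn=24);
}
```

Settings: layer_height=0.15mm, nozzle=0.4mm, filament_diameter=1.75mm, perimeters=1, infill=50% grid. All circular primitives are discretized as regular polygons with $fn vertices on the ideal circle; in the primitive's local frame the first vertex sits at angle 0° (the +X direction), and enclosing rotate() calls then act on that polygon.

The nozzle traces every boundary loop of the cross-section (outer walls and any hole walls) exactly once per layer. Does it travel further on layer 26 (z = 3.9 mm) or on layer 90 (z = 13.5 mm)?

layer 90 (z = 13.5 mm)

Layer 26 (z = 3.9): the r=8.5 cylinder contributes a regular 24-gon of circumradius 8.5 (perimeter = 2·24·8.500·sin(180°/24) = 53.25 mm); the cylinder at (0.5, 14.5) does not reach this height (z outside [4, 14.5]); Taking the union: only the r=8.5 cylinder is present, so the union is just that shape — boundary = 53.25 mm. So its perimeter = 53.25 mm. Layer 90 (z = 13.5): the r=8.5 cylinder gives a regular 24-gon of circumradius 8.5 (constant along its height) (perimeter = 2·24·8.500·sin(180°/24) = 53.25 mm); the r=9 cylinder at (0.5, 14.5) gives a regular 24-gon of circumradius 9 (constant along its height) (perimeter = 2·24·9.000·sin(180°/24) = 56.39 mm); Combining (union): the regions partially overlap (shared area 18.86 mm²), so the edge portions inside another operand are dropped and the merged outline is re-measured after clipping — boundary = 89.21 mm. So its perimeter = 89.21 mm. Layer 90 is larger (89.21 vs 53.25 mm).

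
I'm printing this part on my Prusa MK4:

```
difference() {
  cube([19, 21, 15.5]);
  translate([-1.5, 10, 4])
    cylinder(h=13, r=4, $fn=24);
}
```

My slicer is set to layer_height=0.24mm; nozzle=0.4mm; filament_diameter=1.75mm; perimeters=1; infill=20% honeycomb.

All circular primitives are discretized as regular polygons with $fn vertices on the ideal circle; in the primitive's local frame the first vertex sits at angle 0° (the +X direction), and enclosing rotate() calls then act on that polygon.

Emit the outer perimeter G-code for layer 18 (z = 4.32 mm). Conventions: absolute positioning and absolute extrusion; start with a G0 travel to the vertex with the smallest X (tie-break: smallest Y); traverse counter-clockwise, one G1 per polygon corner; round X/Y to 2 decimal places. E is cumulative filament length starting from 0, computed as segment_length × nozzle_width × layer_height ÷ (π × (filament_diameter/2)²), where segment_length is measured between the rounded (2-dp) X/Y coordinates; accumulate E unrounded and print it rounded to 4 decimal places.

At z = 4.32 mm: the 19×21 cube contributes its full rectangle; the r=4 cylinder at (-1.5, 10) contributes a regular 24-gon of circumradius 4; Subtracting the remaining from the first: starting from the 19×21 cube, the r=4 cylinder at (-1.5, 10) partially overlaps it — only the 13.20 mm² overlap (of its 49.69 mm²) is removed, clipping the outline — 1 connected region. The outline is a single polygon with 15 vertices. Extrusion per mm of travel: 0.4 × 0.24 / (π × 0.875²) = 0.039912. Accumulating E over each segment gives final E = 3.2764.

G0 X0.00 Y0.00 Z4.32
G1 X19.00 Y0.00 E0.7583
G1 X19.00 Y21.00 E1.5965
G1 X0.00 Y21.00 E2.3548
G1 X0.00 Y13.67 E2.6474
G1 X0.50 Y13.46 E2.6690
G1 X1.33 Y12.83 E2.7106
G1 X1.96 Y12.00 E2.7522
G1 X2.36 Y11.04 E2.7937
G1 X2.50 Y10.00 E2.8356
G1 X2.36 Y8.96 E2.8775
G1 X1.96 Y8.00 E2.9190
G1 X1.33 Y7.17 E2.9606
G1 X0.50 Y6.54 E3.0022
G1 X0.00 Y6.33 E3.0238
G1 X0.00 Y0.00 E3.2764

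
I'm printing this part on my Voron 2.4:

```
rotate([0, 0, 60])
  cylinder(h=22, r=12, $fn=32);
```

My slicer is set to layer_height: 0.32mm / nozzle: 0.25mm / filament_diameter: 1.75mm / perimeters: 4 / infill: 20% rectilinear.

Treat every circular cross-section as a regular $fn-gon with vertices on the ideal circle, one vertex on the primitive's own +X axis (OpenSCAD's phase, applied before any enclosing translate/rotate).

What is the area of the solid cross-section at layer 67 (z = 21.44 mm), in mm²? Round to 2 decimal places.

449.49 mm²

At z = 21.44 mm: the cylinder: section is a regular 32-gon, circumradius r=12 (area = (32/2)·12.000²·sin(360°/32) = 449.49 mm²); (rotated 60° about Z; rotation is an isometry so areas/perimeters/island counts are preserved). Overall, the cross-section is a single solid region. Net area = 449.49 mm².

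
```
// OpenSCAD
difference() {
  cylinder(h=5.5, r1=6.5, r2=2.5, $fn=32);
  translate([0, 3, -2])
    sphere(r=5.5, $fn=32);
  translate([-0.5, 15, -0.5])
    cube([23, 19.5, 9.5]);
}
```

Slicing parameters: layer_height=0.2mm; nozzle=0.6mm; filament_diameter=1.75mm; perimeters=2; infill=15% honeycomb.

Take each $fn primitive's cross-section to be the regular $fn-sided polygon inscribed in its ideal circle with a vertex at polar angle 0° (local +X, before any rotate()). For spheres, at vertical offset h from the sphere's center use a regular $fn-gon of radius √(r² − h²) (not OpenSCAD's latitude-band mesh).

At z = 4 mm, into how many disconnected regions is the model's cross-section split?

At z = 4 mm: the cone: at t=0.727 of its height the radius interpolates to r₁+(r₂−r₁)t = 3.591, giving a regular 32-gon of that circumradius; the sphere at (0, 3) is absent (|z−center|=6.000 > r=5.5); the cube at (-0.5, 15) is present — its section is the full 23×19.5 rectangle; Subtracting the remaining from the first: starting from the cone, the 23×19.5 cube at (-0.5, 15) misses the remaining region (no effect) — 1 connected region. The result has 1 disconnected region.

1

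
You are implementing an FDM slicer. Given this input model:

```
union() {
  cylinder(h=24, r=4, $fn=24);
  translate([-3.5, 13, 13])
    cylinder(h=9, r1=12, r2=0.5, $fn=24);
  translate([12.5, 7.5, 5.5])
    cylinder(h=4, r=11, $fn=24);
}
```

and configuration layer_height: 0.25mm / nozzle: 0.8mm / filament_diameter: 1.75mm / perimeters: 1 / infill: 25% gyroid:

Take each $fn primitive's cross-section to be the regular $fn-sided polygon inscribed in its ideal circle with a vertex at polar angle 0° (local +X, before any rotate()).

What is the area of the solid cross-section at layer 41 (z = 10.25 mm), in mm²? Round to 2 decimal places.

At z = 10.25 mm: the r=4 cylinder contributes a regular 24-gon of circumradius 4 (area = (24/2)·4.000²·sin(360°/24) = 49.69 mm²); the cone at (-3.5, 13) does not reach this height (z outside [13, 22]); the cylinder at (12.5, 7.5) does not reach this height (z outside [5.5, 9.5]); Combining (union): only the r=4 cylinder is present, so the union is just that shape — area = 49.69 mm². Overall, the cross-section is a single solid region. Net area = 49.69 mm².

49.69 mm²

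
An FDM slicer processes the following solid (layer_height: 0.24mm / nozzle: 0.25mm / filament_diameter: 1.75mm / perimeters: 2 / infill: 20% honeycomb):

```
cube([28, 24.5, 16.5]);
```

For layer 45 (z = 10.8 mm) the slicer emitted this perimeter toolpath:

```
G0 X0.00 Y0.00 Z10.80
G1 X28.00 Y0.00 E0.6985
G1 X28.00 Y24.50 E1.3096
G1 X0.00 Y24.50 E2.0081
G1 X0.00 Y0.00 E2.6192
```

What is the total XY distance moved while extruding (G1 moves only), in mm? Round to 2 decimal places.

105.00 mm

Sum the Euclidean lengths of each G1 segment: total = 105.00 mm.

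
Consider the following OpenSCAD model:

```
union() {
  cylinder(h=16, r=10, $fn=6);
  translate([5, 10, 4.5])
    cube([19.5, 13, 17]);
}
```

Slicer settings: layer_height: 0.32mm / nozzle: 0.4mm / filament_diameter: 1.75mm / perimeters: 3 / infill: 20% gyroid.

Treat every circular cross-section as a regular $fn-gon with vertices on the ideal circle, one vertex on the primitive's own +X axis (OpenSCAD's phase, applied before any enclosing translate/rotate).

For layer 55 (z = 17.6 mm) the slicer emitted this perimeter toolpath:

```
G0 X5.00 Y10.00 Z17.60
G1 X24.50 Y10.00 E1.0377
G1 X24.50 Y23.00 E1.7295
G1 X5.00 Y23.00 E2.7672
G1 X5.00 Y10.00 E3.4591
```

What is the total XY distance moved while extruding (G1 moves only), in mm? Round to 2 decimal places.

65.00 mm

Sum the Euclidean lengths of each G1 segment: total = 65.00 mm.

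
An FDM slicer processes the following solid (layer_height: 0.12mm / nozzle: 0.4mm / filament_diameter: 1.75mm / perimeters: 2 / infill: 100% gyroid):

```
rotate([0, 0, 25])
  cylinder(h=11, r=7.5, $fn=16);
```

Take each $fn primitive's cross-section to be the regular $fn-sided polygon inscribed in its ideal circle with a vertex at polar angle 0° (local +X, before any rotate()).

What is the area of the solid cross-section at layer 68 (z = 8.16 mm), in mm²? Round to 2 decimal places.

172.21 mm²

At z = 8.16 mm: the r=7.5 cylinder contributes a regular 16-gon of circumradius 7.5 (area = (16/2)·7.500²·sin(360°/16) = 172.21 mm²); (rotated 25° about Z; rotation is an isometry so areas/perimeters/island counts are preserved). Overall, the cross-section is a single solid region. Net area = 172.21 mm².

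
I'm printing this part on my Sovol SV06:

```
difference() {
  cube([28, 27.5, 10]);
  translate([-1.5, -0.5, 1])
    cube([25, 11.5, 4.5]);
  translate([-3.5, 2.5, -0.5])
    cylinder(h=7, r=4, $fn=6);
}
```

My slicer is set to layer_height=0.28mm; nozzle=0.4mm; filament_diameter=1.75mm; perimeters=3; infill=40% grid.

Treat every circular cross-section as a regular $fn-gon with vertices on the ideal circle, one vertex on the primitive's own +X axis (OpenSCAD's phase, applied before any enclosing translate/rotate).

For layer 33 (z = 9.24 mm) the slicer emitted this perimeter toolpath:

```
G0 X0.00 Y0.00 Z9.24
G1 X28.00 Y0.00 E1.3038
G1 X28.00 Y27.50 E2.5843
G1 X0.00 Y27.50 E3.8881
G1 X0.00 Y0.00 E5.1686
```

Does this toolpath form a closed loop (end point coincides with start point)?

Start point (G0): (0.00, 0.00). End point (last G1): the path returns to the start — closed.

yes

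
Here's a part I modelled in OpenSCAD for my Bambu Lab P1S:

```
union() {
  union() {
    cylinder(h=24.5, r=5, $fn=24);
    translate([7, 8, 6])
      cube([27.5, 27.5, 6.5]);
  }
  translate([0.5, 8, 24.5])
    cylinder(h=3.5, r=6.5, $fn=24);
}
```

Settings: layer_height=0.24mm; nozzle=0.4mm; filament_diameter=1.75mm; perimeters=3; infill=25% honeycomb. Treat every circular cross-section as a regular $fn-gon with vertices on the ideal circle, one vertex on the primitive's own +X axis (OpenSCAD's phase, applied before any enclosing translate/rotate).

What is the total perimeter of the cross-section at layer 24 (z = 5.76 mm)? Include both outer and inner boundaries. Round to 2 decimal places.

31.33 mm

At z = 5.76 mm: the r=5 cylinder gives a regular 24-gon of circumradius 5 (constant along its height) (perimeter = 2·24·5.000·sin(180°/24) = 31.33 mm); the cube at (7, 8) is absent (z outside [6, 12.5]); Taking the union: only the r=5 cylinder is present, so the union is just that shape — boundary = 31.33 mm; the cylinder at (0.5, 8) is absent (z outside [24.5, 28]); Combining (union): only that combined region is present, so the union is just that shape — boundary = 31.33 mm. Overall, the cross-section is a single solid region. Total boundary length (outer) = 31.33 mm.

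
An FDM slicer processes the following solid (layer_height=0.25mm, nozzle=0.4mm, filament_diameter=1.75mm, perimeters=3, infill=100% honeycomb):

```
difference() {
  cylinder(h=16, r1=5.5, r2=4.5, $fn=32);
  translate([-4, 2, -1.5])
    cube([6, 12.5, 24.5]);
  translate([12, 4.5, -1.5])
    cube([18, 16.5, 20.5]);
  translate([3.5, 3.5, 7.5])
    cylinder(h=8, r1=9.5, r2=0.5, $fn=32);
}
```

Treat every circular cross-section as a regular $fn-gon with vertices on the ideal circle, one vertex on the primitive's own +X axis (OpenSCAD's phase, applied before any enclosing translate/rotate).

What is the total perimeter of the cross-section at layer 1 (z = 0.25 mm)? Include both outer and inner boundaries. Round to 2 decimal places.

38.69 mm

At z = 0.25 mm: the cone contributes a regular 32-gon of circumradius 5.484 (interpolated between r1=5.5 and r2=4.5 at t=0.016) (perimeter = 2·32·5.484·sin(180°/32) = 34.40 mm); the cube at (-4, 2) is present — its section is the full 6×12.5 rectangle (perimeter 37.00 mm); the 18×16.5 cube at (12, 4.5) contributes its full rectangle (perimeter 69.00 mm); the cone at (3.5, 3.5) is absent (z outside [7.5, 15.5]); After the difference (first − rest): starting from the cone, the 6×12.5 cube at (-4, 2) partially overlaps it — only the 18.40 mm² overlap (of its 75.00 mm²) is removed, clipping the outline; the 18×16.5 cube at (12, 4.5) misses the remaining region (no effect) — boundary = 38.69 mm. Overall, the cross-section is a single solid region. Total boundary length (outer) = 38.69 mm.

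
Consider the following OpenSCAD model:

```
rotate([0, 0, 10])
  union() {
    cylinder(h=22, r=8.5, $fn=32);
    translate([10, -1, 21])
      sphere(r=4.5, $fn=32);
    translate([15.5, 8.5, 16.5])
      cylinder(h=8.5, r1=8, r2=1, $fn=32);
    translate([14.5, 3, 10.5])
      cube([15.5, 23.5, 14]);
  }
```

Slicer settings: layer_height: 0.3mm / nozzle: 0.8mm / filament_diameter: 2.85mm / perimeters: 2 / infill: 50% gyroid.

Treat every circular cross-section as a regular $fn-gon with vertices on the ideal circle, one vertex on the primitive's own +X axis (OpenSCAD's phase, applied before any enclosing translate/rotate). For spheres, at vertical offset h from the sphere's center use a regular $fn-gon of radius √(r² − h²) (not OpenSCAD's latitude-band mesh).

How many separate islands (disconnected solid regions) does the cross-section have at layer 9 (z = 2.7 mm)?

At z = 2.7 mm: the cylinder: section is a regular 32-gon, circumradius r=8.5; the sphere at (10, -1) is absent (|z−center|=18.300 > r=4.5); the cone at (15.5, 8.5) does not reach this height (z outside [16.5, 25]); the cube at (14.5, 3) is absent (z outside [10.5, 24.5]); Combining (union): only the r=8.5 cylinder is present, so the union is just that shape — 1 connected region; (rotated 10° about Z; rotation is an isometry so areas/perimeters/island counts are preserved). Overall, the cross-section is a single solid region. Island count = 1.

1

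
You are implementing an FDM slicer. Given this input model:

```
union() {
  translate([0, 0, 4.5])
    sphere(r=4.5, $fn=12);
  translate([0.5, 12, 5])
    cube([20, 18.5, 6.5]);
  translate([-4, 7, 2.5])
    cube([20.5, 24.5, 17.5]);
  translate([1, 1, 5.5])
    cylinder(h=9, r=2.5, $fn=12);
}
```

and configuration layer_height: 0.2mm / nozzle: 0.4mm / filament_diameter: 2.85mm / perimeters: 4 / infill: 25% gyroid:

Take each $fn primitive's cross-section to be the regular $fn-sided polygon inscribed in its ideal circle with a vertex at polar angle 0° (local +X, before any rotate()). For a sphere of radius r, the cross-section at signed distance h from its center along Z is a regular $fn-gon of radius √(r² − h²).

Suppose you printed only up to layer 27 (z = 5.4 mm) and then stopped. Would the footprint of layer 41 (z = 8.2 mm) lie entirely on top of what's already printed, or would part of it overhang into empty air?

entirely on top

Compare the two slices. At z = 5.4: the sphere: section is a regular 12-gon, circumradius = √(r²−h²) = √(4.5²−0.9²) = 4.409 (area = (12/2)·4.409²·sin(360°/12) = 58.32 mm²); the 20×18.5 cube at (0.5, 12) contributes its full rectangle (area 370.00 mm²); the 20.5×24.5 cube at (-4, 7) contributes its full rectangle (area 502.25 mm²); the cylinder at (1, 1) does not reach this height (z outside [5.5, 14.5]); Taking the union: the regions partially overlap — summed areas 930.57 mm² minus the doubly-counted overlap 296.00 mm² gives 634.57 mm² — area = 634.57 mm². At z = 8.2: the r=4.5 sphere slices to a regular 12-gon of circumradius 2.561 (√(r²−h²) with h=3.7 from center) (area = (12/2)·2.561²·sin(360°/12) = 19.68 mm²); the cube at (0.5, 12) is present — its section is the full 20×18.5 rectangle (area 370.00 mm²); the cube at (-4, 7) is present — its section is the full 20.5×24.5 rectangle (area 502.25 mm²); the cylinder at (1, 1): section is a regular 12-gon, circumradius r=2.5 (area = (12/2)·2.500²·sin(360°/12) = 18.75 mm²); Merging all regions: the regions partially overlap — summed areas 910.68 mm² minus the doubly-counted overlap 308.30 mm² gives 602.38 mm² — area = 602.38 mm². Checking containment: the cross-section at z = 8.2 is a subset of the cross-section at z = 5.4.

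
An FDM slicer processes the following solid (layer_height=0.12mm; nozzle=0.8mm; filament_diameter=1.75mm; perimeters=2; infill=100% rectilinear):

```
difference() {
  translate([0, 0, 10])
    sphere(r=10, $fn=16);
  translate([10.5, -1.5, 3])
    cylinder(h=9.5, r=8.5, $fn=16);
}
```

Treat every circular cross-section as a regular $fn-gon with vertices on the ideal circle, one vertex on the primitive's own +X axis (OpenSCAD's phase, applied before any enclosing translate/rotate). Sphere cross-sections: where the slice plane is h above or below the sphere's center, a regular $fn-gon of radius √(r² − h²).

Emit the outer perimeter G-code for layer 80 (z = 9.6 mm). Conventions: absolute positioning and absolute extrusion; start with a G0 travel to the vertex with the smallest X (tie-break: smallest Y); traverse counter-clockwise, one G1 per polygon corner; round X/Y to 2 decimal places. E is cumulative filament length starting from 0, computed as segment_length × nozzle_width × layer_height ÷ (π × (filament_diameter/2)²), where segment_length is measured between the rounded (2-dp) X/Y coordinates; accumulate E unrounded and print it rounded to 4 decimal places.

At z = 9.6 mm: the sphere: section is a regular 16-gon, circumradius = √(r²−h²) = √(10²−0.4²) = 9.992; the cylinder at (10.5, -1.5): section is a regular 16-gon, circumradius r=8.5; After the difference (first − rest): starting from the r=10 sphere, the r=8.5 cylinder at (10.5, -1.5) partially overlaps it — only the 79.14 mm² overlap (of its 221.19 mm²) is removed, clipping the outline — 1 connected region. The outline is a single polygon with 20 vertices. Extrusion per mm of travel: 0.8 × 0.12 / (π × 0.875²) = 0.039912. Accumulating E over each segment gives final E = 2.5392.

G0 X-9.99 Y0.00 Z9.60
G1 X-9.23 Y-3.82 E0.1555
G1 X-7.07 Y-7.07 E0.3112
G1 X-3.82 Y-9.23 E0.4670
G1 X0.00 Y-9.99 E0.6224
G1 X3.82 Y-9.23 E0.7779
G1 X5.44 Y-8.15 E0.8556
G1 X4.49 Y-7.51 E0.9013
G1 X2.65 Y-4.75 E1.0337
G1 X2.00 Y-1.50 E1.1660
G1 X2.65 Y1.75 E1.2982
G1 X4.49 Y4.51 E1.4306
G1 X7.25 Y6.35 E1.5630
G1 X7.51 Y6.40 E1.5736
G1 X7.07 Y7.07 E1.6056
G1 X3.82 Y9.23 E1.7613
G1 X0.00 Y9.99 E1.9168
G1 X-3.82 Y9.23 E2.0722
G1 X-7.07 Y7.07 E2.2280
G1 X-9.23 Y3.82 E2.3837
G1 X-9.99 Y0.00 E2.5392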